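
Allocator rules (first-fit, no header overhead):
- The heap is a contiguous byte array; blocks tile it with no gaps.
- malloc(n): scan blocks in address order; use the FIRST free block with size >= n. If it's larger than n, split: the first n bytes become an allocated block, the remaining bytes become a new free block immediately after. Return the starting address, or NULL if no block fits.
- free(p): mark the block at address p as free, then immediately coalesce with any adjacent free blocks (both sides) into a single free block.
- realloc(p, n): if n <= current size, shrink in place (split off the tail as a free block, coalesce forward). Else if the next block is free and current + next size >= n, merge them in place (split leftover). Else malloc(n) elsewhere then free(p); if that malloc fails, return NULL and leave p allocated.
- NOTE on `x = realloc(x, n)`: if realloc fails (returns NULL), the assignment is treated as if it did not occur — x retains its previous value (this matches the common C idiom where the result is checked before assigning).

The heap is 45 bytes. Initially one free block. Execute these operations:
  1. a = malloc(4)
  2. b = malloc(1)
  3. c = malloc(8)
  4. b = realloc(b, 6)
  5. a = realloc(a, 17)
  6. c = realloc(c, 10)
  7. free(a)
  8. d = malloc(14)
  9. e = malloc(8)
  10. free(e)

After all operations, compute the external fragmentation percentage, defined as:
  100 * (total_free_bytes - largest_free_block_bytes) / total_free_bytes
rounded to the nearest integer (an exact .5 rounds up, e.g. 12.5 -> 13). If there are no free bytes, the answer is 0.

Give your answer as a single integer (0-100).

Answer: 29

Derivation:
Op 1: a = malloc(4) -> a = 0; heap: [0-3 ALLOC][4-44 FREE]
Op 2: b = malloc(1) -> b = 4; heap: [0-3 ALLOC][4-4 ALLOC][5-44 FREE]
Op 3: c = malloc(8) -> c = 5; heap: [0-3 ALLOC][4-4 ALLOC][5-12 ALLOC][13-44 FREE]
Op 4: b = realloc(b, 6) -> b = 13; heap: [0-3 ALLOC][4-4 FREE][5-12 ALLOC][13-18 ALLOC][19-44 FREE]
Op 5: a = realloc(a, 17) -> a = 19; heap: [0-4 FREE][5-12 ALLOC][13-18 ALLOC][19-35 ALLOC][36-44 FREE]
Op 6: c = realloc(c, 10) -> NULL (c unchanged); heap: [0-4 FREE][5-12 ALLOC][13-18 ALLOC][19-35 ALLOC][36-44 FREE]
Op 7: free(a) -> (freed a); heap: [0-4 FREE][5-12 ALLOC][13-18 ALLOC][19-44 FREE]
Op 8: d = malloc(14) -> d = 19; heap: [0-4 FREE][5-12 ALLOC][13-18 ALLOC][19-32 ALLOC][33-44 FREE]
Op 9: e = malloc(8) -> e = 33; heap: [0-4 FREE][5-12 ALLOC][13-18 ALLOC][19-32 ALLOC][33-40 ALLOC][41-44 FREE]
Op 10: free(e) -> (freed e); heap: [0-4 FREE][5-12 ALLOC][13-18 ALLOC][19-32 ALLOC][33-44 FREE]
Free blocks: [5 12] total_free=17 largest=12 -> 100*(17-12)/17 = 500/17 ≈ 29.412 -> rounds to 29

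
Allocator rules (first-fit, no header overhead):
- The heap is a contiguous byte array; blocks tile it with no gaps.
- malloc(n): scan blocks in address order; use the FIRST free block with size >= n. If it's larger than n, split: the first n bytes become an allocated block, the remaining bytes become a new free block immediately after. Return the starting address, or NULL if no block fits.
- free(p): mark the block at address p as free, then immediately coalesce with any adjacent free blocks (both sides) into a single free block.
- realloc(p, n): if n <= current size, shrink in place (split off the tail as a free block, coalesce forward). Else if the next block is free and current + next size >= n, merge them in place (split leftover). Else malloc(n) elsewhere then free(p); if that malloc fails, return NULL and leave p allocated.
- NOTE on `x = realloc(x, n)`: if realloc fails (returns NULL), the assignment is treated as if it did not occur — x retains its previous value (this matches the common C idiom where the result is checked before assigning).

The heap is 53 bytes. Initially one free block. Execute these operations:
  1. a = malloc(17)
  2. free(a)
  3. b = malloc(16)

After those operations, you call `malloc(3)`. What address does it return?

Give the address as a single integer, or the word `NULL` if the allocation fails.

Answer: 16

Derivation:
Op 1: a = malloc(17) -> a = 0; heap: [0-16 ALLOC][17-52 FREE]
Op 2: free(a) -> (freed a); heap: [0-52 FREE]
Op 3: b = malloc(16) -> b = 0; heap: [0-15 ALLOC][16-52 FREE]
malloc(3): first-fit scan over [0-15 ALLOC][16-52 FREE] -> 16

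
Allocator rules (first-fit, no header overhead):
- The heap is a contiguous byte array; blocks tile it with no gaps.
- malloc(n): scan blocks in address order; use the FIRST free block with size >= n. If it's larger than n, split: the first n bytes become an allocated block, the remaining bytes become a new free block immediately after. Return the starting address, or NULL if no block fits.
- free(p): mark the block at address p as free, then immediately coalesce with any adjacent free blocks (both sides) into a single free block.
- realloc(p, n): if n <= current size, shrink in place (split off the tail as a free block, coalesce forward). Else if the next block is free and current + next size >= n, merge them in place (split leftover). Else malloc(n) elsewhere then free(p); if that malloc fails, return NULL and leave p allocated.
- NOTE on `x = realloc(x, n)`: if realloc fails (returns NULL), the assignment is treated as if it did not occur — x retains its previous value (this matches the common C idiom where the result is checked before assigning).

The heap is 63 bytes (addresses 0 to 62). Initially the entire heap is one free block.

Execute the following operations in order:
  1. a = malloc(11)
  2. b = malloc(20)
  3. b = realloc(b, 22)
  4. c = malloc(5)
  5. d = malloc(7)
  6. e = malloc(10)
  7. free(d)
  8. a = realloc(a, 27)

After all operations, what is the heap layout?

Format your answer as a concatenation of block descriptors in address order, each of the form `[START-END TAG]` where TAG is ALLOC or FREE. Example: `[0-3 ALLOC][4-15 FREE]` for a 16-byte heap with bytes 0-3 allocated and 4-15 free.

Op 1: a = malloc(11) -> a = 0; heap: [0-10 ALLOC][11-62 FREE]
Op 2: b = malloc(20) -> b = 11; heap: [0-10 ALLOC][11-30 ALLOC][31-62 FREE]
Op 3: b = realloc(b, 22) -> b = 11; heap: [0-10 ALLOC][11-32 ALLOC][33-62 FREE]
Op 4: c = malloc(5) -> c = 33; heap: [0-10 ALLOC][11-32 ALLOC][33-37 ALLOC][38-62 FREE]
Op 5: d = malloc(7) -> d = 38; heap: [0-10 ALLOC][11-32 ALLOC][33-37 ALLOC][38-44 ALLOC][45-62 FREE]
Op 6: e = malloc(10) -> e = 45; heap: [0-10 ALLOC][11-32 ALLOC][33-37 ALLOC][38-44 ALLOC][45-54 ALLOC][55-62 FREE]
Op 7: free(d) -> (freed d); heap: [0-10 ALLOC][11-32 ALLOC][33-37 ALLOC][38-44 FREE][45-54 ALLOC][55-62 FREE]
Op 8: a = realloc(a, 27) -> NULL (a unchanged); heap: [0-10 ALLOC][11-32 ALLOC][33-37 ALLOC][38-44 FREE][45-54 ALLOC][55-62 FREE]

Answer: [0-10 ALLOC][11-32 ALLOC][33-37 ALLOC][38-44 FREE][45-54 ALLOC][55-62 FREE]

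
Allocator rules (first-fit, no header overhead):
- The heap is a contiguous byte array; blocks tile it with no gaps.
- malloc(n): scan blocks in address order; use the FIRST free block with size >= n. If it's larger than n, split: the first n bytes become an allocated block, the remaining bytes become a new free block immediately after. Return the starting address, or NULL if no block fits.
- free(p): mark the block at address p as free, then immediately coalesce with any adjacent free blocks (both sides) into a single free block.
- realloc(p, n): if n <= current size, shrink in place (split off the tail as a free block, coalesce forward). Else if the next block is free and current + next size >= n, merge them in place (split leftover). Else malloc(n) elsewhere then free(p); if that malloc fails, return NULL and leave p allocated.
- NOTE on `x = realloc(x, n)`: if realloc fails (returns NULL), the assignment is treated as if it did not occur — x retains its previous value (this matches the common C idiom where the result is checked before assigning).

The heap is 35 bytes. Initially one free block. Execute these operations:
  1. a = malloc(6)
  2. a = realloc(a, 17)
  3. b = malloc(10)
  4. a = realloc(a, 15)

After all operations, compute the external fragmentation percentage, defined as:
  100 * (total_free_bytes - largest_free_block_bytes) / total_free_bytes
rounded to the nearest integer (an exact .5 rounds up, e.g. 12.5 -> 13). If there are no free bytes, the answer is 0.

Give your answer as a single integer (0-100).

Op 1: a = malloc(6) -> a = 0; heap: [0-5 ALLOC][6-34 FREE]
Op 2: a = realloc(a, 17) -> a = 0; heap: [0-16 ALLOC][17-34 FREE]
Op 3: b = malloc(10) -> b = 17; heap: [0-16 ALLOC][17-26 ALLOC][27-34 FREE]
Op 4: a = realloc(a, 15) -> a = 0; heap: [0-14 ALLOC][15-16 FREE][17-26 ALLOC][27-34 FREE]
Free blocks: [2 8] total_free=10 largest=8 -> 100*(10-8)/10 = 200/10 = 20

Answer: 20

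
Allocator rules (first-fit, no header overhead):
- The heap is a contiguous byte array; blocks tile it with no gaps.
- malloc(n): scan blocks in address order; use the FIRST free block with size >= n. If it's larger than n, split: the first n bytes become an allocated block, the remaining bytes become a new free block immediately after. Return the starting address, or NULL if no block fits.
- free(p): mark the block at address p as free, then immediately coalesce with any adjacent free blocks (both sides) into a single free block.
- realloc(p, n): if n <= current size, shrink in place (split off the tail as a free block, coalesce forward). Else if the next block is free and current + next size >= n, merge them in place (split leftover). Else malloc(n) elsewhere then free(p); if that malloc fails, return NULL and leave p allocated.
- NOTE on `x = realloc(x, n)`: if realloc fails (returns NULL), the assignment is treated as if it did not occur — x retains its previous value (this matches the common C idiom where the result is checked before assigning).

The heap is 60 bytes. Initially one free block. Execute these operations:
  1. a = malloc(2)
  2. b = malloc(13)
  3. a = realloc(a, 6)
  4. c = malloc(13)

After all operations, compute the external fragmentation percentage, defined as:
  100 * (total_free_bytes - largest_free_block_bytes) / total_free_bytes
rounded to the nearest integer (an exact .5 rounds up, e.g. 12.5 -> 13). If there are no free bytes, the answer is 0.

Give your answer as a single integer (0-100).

Op 1: a = malloc(2) -> a = 0; heap: [0-1 ALLOC][2-59 FREE]
Op 2: b = malloc(13) -> b = 2; heap: [0-1 ALLOC][2-14 ALLOC][15-59 FREE]
Op 3: a = realloc(a, 6) -> a = 15; heap: [0-1 FREE][2-14 ALLOC][15-20 ALLOC][21-59 FREE]
Op 4: c = malloc(13) -> c = 21; heap: [0-1 FREE][2-14 ALLOC][15-20 ALLOC][21-33 ALLOC][34-59 FREE]
Free blocks: [2 26] total_free=28 largest=26 -> 100*(28-26)/28 = 200/28 ≈ 7.143 -> rounds to 7

Answer: 7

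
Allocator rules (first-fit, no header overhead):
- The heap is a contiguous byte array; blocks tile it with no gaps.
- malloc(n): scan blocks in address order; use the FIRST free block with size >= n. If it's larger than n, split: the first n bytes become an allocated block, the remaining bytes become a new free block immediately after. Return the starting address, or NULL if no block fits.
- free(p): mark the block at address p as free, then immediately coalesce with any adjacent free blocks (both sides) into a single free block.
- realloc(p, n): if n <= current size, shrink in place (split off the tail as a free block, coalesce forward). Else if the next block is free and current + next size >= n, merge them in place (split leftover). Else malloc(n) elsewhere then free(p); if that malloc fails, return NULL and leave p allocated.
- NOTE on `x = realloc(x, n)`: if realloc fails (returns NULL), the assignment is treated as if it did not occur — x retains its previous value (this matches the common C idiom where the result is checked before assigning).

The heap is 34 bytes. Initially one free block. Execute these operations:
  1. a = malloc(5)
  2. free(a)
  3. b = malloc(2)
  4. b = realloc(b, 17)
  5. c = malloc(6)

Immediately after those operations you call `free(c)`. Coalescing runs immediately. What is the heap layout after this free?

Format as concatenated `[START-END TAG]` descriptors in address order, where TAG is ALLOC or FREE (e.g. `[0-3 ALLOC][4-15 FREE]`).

Op 1: a = malloc(5) -> a = 0; heap: [0-4 ALLOC][5-33 FREE]
Op 2: free(a) -> (freed a); heap: [0-33 FREE]
Op 3: b = malloc(2) -> b = 0; heap: [0-1 ALLOC][2-33 FREE]
Op 4: b = realloc(b, 17) -> b = 0; heap: [0-16 ALLOC][17-33 FREE]
Op 5: c = malloc(6) -> c = 17; heap: [0-16 ALLOC][17-22 ALLOC][23-33 FREE]
free(c): c = 17 -> block [17-22 ALLOC]; mark free, coalesce with adjacent free neighbors -> [0-16 ALLOC][17-33 FREE]

Answer: [0-16 ALLOC][17-33 FREE]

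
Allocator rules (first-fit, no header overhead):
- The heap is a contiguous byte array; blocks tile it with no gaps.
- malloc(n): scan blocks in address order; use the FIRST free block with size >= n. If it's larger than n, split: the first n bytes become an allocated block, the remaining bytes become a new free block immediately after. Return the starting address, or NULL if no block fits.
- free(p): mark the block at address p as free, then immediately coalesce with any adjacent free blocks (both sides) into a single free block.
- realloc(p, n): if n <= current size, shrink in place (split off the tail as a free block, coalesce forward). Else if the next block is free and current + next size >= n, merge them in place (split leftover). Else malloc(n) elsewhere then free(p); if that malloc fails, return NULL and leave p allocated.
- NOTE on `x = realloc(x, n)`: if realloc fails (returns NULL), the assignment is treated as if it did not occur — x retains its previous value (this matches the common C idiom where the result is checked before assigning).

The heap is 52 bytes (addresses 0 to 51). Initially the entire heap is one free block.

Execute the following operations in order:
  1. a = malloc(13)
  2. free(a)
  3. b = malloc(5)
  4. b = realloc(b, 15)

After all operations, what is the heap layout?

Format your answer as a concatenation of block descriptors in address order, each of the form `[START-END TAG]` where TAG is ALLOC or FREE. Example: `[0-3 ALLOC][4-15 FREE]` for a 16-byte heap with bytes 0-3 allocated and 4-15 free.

Answer: [0-14 ALLOC][15-51 FREE]

Derivation:
Op 1: a = malloc(13) -> a = 0; heap: [0-12 ALLOC][13-51 FREE]
Op 2: free(a) -> (freed a); heap: [0-51 FREE]
Op 3: b = malloc(5) -> b = 0; heap: [0-4 ALLOC][5-51 FREE]
Op 4: b = realloc(b, 15) -> b = 0; heap: [0-14 ALLOC][15-51 FREE]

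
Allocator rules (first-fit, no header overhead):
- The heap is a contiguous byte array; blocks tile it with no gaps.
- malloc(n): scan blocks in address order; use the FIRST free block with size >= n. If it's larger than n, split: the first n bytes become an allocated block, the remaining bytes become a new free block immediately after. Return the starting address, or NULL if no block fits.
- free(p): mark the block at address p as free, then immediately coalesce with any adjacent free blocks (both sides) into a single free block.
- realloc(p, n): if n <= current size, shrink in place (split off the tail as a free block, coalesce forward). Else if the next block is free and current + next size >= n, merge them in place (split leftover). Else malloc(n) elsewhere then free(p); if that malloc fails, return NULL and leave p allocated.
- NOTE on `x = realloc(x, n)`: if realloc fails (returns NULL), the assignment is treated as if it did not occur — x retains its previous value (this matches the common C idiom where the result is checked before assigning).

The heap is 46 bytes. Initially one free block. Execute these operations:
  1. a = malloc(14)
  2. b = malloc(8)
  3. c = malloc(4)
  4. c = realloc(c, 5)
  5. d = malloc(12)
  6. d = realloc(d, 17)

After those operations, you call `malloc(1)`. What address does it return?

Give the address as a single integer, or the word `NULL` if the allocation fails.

Answer: 44

Derivation:
Op 1: a = malloc(14) -> a = 0; heap: [0-13 ALLOC][14-45 FREE]
Op 2: b = malloc(8) -> b = 14; heap: [0-13 ALLOC][14-21 ALLOC][22-45 FREE]
Op 3: c = malloc(4) -> c = 22; heap: [0-13 ALLOC][14-21 ALLOC][22-25 ALLOC][26-45 FREE]
Op 4: c = realloc(c, 5) -> c = 22; heap: [0-13 ALLOC][14-21 ALLOC][22-26 ALLOC][27-45 FREE]
Op 5: d = malloc(12) -> d = 27; heap: [0-13 ALLOC][14-21 ALLOC][22-26 ALLOC][27-38 ALLOC][39-45 FREE]
Op 6: d = realloc(d, 17) -> d = 27; heap: [0-13 ALLOC][14-21 ALLOC][22-26 ALLOC][27-43 ALLOC][44-45 FREE]
malloc(1): first-fit scan over [0-13 ALLOC][14-21 ALLOC][22-26 ALLOC][27-43 ALLOC][44-45 FREE] -> 44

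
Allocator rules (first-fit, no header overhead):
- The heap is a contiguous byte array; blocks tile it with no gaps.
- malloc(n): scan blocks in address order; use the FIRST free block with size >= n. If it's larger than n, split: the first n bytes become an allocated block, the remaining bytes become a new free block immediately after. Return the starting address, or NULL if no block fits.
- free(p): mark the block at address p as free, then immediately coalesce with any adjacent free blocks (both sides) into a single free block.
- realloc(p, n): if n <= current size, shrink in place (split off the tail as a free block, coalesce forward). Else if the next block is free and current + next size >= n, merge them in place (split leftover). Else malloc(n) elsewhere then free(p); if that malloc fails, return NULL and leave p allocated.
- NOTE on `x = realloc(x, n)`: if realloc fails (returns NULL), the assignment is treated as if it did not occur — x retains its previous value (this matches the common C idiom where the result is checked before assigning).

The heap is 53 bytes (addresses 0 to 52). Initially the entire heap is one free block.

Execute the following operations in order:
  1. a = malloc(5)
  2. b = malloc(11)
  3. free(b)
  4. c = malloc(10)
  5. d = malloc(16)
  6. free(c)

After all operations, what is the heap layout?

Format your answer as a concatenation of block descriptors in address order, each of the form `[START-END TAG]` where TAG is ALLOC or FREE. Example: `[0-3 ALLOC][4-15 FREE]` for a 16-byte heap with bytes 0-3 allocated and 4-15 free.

Answer: [0-4 ALLOC][5-14 FREE][15-30 ALLOC][31-52 FREE]

Derivation:
Op 1: a = malloc(5) -> a = 0; heap: [0-4 ALLOC][5-52 FREE]
Op 2: b = malloc(11) -> b = 5; heap: [0-4 ALLOC][5-15 ALLOC][16-52 FREE]
Op 3: free(b) -> (freed b); heap: [0-4 ALLOC][5-52 FREE]
Op 4: c = malloc(10) -> c = 5; heap: [0-4 ALLOC][5-14 ALLOC][15-52 FREE]
Op 5: d = malloc(16) -> d = 15; heap: [0-4 ALLOC][5-14 ALLOC][15-30 ALLOC][31-52 FREE]
Op 6: free(c) -> (freed c); heap: [0-4 ALLOC][5-14 FREE][15-30 ALLOC][31-52 FREE]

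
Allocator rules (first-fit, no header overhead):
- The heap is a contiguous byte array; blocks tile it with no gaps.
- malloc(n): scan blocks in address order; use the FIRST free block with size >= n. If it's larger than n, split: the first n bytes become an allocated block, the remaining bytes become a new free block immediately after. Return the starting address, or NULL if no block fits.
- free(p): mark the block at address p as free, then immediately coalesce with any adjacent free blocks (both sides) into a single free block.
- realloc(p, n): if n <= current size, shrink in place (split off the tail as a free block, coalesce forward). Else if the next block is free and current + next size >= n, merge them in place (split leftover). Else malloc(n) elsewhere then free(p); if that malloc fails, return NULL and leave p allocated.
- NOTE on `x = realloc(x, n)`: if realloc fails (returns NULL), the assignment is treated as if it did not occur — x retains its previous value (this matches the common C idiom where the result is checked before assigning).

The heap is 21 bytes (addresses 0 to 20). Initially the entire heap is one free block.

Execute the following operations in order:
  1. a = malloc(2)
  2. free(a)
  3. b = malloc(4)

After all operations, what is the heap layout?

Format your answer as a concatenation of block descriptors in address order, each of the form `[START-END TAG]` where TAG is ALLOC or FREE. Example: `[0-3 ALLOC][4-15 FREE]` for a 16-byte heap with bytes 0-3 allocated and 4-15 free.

Op 1: a = malloc(2) -> a = 0; heap: [0-1 ALLOC][2-20 FREE]
Op 2: free(a) -> (freed a); heap: [0-20 FREE]
Op 3: b = malloc(4) -> b = 0; heap: [0-3 ALLOC][4-20 FREE]

Answer: [0-3 ALLOC][4-20 FREE]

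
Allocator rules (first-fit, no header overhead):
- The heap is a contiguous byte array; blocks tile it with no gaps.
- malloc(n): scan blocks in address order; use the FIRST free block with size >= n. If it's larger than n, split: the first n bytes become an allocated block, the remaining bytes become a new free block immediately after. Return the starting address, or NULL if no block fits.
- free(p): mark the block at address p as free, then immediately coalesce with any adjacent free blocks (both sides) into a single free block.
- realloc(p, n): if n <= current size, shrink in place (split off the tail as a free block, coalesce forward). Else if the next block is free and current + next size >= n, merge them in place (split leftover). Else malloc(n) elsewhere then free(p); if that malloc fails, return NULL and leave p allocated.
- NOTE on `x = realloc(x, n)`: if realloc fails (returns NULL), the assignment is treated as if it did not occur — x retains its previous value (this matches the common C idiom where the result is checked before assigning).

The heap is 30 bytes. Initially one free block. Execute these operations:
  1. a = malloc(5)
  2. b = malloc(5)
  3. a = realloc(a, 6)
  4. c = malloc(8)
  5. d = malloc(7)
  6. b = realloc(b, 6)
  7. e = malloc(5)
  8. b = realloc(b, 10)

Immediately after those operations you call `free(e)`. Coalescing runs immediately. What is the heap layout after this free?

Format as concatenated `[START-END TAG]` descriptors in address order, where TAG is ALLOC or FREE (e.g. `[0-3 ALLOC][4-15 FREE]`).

Answer: [0-9 FREE][10-15 ALLOC][16-23 ALLOC][24-29 ALLOC]

Derivation:
Op 1: a = malloc(5) -> a = 0; heap: [0-4 ALLOC][5-29 FREE]
Op 2: b = malloc(5) -> b = 5; heap: [0-4 ALLOC][5-9 ALLOC][10-29 FREE]
Op 3: a = realloc(a, 6) -> a = 10; heap: [0-4 FREE][5-9 ALLOC][10-15 ALLOC][16-29 FREE]
Op 4: c = malloc(8) -> c = 16; heap: [0-4 FREE][5-9 ALLOC][10-15 ALLOC][16-23 ALLOC][24-29 FREE]
Op 5: d = malloc(7) -> d = NULL; heap: [0-4 FREE][5-9 ALLOC][10-15 ALLOC][16-23 ALLOC][24-29 FREE]
Op 6: b = realloc(b, 6) -> b = 24; heap: [0-9 FREE][10-15 ALLOC][16-23 ALLOC][24-29 ALLOC]
Op 7: e = malloc(5) -> e = 0; heap: [0-4 ALLOC][5-9 FREE][10-15 ALLOC][16-23 ALLOC][24-29 ALLOC]
Op 8: b = realloc(b, 10) -> NULL (b unchanged); heap: [0-4 ALLOC][5-9 FREE][10-15 ALLOC][16-23 ALLOC][24-29 ALLOC]
free(e): e = 0 -> block [0-4 ALLOC]; mark free, coalesce with adjacent free neighbors -> [0-9 FREE][10-15 ALLOC][16-23 ALLOC][24-29 ALLOC]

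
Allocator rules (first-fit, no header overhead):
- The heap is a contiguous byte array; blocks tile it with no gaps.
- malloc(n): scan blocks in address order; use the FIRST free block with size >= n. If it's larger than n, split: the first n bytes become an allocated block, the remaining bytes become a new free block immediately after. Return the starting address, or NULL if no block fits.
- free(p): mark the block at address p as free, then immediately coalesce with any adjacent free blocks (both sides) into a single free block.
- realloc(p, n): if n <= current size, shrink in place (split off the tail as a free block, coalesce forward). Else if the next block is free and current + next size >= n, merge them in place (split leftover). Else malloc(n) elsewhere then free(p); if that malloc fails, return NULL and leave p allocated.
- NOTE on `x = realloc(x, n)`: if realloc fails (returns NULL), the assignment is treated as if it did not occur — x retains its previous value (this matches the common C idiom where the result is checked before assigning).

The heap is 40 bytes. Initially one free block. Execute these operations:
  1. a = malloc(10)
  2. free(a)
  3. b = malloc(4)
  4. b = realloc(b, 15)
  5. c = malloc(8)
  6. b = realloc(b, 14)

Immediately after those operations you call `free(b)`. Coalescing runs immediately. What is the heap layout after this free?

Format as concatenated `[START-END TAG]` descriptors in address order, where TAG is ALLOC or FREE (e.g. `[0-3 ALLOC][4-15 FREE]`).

Op 1: a = malloc(10) -> a = 0; heap: [0-9 ALLOC][10-39 FREE]
Op 2: free(a) -> (freed a); heap: [0-39 FREE]
Op 3: b = malloc(4) -> b = 0; heap: [0-3 ALLOC][4-39 FREE]
Op 4: b = realloc(b, 15) -> b = 0; heap: [0-14 ALLOC][15-39 FREE]
Op 5: c = malloc(8) -> c = 15; heap: [0-14 ALLOC][15-22 ALLOC][23-39 FREE]
Op 6: b = realloc(b, 14) -> b = 0; heap: [0-13 ALLOC][14-14 FREE][15-22 ALLOC][23-39 FREE]
free(b): b = 0 -> block [0-13 ALLOC]; mark free, coalesce with adjacent free neighbors -> [0-14 FREE][15-22 ALLOC][23-39 FREE]

Answer: [0-14 FREE][15-22 ALLOC][23-39 FREE]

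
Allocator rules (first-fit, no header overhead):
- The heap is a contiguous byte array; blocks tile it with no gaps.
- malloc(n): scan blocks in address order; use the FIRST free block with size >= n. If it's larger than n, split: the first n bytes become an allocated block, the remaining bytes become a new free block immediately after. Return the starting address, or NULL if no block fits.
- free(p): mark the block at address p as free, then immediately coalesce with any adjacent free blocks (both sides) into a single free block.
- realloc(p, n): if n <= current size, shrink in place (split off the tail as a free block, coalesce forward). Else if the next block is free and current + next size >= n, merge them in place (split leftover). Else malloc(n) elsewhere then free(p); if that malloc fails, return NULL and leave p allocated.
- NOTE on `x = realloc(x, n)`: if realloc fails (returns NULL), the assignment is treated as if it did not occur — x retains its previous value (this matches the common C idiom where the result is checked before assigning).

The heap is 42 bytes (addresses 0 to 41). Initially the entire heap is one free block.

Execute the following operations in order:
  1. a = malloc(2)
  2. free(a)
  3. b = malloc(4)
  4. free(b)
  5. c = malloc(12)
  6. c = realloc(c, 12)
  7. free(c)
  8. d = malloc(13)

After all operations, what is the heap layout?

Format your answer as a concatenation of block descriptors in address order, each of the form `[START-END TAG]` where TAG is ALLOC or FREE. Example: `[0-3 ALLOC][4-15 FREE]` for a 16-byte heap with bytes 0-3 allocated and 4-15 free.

Answer: [0-12 ALLOC][13-41 FREE]

Derivation:
Op 1: a = malloc(2) -> a = 0; heap: [0-1 ALLOC][2-41 FREE]
Op 2: free(a) -> (freed a); heap: [0-41 FREE]
Op 3: b = malloc(4) -> b = 0; heap: [0-3 ALLOC][4-41 FREE]
Op 4: free(b) -> (freed b); heap: [0-41 FREE]
Op 5: c = malloc(12) -> c = 0; heap: [0-11 ALLOC][12-41 FREE]
Op 6: c = realloc(c, 12) -> c = 0; heap: [0-11 ALLOC][12-41 FREE]
Op 7: free(c) -> (freed c); heap: [0-41 FREE]
Op 8: d = malloc(13) -> d = 0; heap: [0-12 ALLOC][13-41 FREE]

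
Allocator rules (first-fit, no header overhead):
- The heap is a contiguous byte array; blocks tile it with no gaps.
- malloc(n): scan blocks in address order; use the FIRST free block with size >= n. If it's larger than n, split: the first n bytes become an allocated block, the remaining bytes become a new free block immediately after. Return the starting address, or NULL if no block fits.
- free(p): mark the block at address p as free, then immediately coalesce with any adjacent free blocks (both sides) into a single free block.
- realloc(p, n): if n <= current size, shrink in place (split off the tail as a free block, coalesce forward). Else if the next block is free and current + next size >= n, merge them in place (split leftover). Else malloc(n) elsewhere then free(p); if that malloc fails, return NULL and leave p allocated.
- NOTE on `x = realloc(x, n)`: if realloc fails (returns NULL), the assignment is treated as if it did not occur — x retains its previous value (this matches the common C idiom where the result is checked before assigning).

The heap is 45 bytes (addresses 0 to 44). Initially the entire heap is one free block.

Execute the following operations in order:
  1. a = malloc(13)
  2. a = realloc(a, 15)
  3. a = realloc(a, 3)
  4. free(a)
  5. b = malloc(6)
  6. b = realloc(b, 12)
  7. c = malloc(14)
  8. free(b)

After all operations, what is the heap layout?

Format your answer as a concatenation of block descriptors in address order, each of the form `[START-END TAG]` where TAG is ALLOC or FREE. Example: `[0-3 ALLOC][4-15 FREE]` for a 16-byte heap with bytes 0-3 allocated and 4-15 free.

Op 1: a = malloc(13) -> a = 0; heap: [0-12 ALLOC][13-44 FREE]
Op 2: a = realloc(a, 15) -> a = 0; heap: [0-14 ALLOC][15-44 FREE]
Op 3: a = realloc(a, 3) -> a = 0; heap: [0-2 ALLOC][3-44 FREE]
Op 4: free(a) -> (freed a); heap: [0-44 FREE]
Op 5: b = malloc(6) -> b = 0; heap: [0-5 ALLOC][6-44 FREE]
Op 6: b = realloc(b, 12) -> b = 0; heap: [0-11 ALLOC][12-44 FREE]
Op 7: c = malloc(14) -> c = 12; heap: [0-11 ALLOC][12-25 ALLOC][26-44 FREE]
Op 8: free(b) -> (freed b); heap: [0-11 FREE][12-25 ALLOC][26-44 FREE]

Answer: [0-11 FREE][12-25 ALLOC][26-44 FREE]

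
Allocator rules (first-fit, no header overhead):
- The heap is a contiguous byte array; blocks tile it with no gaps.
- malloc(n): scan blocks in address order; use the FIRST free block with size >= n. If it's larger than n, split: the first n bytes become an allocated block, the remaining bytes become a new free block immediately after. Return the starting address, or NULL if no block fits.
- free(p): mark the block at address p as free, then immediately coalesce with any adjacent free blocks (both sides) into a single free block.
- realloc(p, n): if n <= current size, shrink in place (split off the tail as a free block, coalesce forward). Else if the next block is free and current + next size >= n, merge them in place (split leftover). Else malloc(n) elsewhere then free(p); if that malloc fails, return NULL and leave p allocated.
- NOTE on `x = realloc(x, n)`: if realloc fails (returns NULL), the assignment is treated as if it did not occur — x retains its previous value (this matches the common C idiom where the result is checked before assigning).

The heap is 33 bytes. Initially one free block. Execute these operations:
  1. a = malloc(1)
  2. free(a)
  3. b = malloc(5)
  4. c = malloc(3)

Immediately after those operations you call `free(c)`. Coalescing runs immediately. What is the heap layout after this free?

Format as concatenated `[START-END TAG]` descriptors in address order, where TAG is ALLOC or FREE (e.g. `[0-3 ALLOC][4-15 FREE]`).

Answer: [0-4 ALLOC][5-32 FREE]

Derivation:
Op 1: a = malloc(1) -> a = 0; heap: [0-0 ALLOC][1-32 FREE]
Op 2: free(a) -> (freed a); heap: [0-32 FREE]
Op 3: b = malloc(5) -> b = 0; heap: [0-4 ALLOC][5-32 FREE]
Op 4: c = malloc(3) -> c = 5; heap: [0-4 ALLOC][5-7 ALLOC][8-32 FREE]
free(c): c = 5 -> block [5-7 ALLOC]; mark free, coalesce with adjacent free neighbors -> [0-4 ALLOC][5-32 FREE]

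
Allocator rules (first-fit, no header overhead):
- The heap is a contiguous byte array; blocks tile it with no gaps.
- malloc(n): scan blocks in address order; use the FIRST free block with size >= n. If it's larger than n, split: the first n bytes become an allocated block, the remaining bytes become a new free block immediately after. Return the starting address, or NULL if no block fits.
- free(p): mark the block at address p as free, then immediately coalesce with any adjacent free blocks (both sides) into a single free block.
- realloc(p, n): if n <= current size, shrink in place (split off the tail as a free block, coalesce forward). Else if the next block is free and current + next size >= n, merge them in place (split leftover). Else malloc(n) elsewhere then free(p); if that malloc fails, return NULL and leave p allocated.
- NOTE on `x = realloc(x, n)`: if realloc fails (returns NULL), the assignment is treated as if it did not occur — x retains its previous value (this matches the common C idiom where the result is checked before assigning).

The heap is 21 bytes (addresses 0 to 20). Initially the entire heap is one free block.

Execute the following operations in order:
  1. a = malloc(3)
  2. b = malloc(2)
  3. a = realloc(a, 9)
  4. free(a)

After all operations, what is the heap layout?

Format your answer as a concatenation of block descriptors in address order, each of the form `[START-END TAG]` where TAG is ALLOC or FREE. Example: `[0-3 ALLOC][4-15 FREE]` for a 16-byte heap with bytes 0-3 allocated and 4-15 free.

Answer: [0-2 FREE][3-4 ALLOC][5-20 FREE]

Derivation:
Op 1: a = malloc(3) -> a = 0; heap: [0-2 ALLOC][3-20 FREE]
Op 2: b = malloc(2) -> b = 3; heap: [0-2 ALLOC][3-4 ALLOC][5-20 FREE]
Op 3: a = realloc(a, 9) -> a = 5; heap: [0-2 FREE][3-4 ALLOC][5-13 ALLOC][14-20 FREE]
Op 4: free(a) -> (freed a); heap: [0-2 FREE][3-4 ALLOC][5-20 FREE]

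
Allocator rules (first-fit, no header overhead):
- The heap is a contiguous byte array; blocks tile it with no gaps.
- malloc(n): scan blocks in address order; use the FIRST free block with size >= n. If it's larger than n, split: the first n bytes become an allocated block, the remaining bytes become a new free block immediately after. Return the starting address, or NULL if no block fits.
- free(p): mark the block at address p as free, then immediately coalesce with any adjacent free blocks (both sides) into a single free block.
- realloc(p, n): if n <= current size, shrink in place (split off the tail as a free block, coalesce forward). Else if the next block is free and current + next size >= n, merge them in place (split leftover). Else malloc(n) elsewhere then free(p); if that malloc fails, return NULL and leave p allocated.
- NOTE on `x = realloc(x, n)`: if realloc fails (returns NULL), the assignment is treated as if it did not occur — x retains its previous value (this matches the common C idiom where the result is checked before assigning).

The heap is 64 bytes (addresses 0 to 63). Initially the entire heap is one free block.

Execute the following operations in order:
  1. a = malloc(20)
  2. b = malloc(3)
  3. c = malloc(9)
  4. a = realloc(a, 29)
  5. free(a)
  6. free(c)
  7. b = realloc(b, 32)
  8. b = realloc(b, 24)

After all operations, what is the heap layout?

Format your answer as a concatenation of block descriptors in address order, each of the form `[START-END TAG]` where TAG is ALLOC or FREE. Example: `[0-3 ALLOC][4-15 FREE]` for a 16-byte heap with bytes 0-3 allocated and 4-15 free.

Op 1: a = malloc(20) -> a = 0; heap: [0-19 ALLOC][20-63 FREE]
Op 2: b = malloc(3) -> b = 20; heap: [0-19 ALLOC][20-22 ALLOC][23-63 FREE]
Op 3: c = malloc(9) -> c = 23; heap: [0-19 ALLOC][20-22 ALLOC][23-31 ALLOC][32-63 FREE]
Op 4: a = realloc(a, 29) -> a = 32; heap: [0-19 FREE][20-22 ALLOC][23-31 ALLOC][32-60 ALLOC][61-63 FREE]
Op 5: free(a) -> (freed a); heap: [0-19 FREE][20-22 ALLOC][23-31 ALLOC][32-63 FREE]
Op 6: free(c) -> (freed c); heap: [0-19 FREE][20-22 ALLOC][23-63 FREE]
Op 7: b = realloc(b, 32) -> b = 20; heap: [0-19 FREE][20-51 ALLOC][52-63 FREE]
Op 8: b = realloc(b, 24) -> b = 20; heap: [0-19 FREE][20-43 ALLOC][44-63 FREE]

Answer: [0-19 FREE][20-43 ALLOC][44-63 FREE]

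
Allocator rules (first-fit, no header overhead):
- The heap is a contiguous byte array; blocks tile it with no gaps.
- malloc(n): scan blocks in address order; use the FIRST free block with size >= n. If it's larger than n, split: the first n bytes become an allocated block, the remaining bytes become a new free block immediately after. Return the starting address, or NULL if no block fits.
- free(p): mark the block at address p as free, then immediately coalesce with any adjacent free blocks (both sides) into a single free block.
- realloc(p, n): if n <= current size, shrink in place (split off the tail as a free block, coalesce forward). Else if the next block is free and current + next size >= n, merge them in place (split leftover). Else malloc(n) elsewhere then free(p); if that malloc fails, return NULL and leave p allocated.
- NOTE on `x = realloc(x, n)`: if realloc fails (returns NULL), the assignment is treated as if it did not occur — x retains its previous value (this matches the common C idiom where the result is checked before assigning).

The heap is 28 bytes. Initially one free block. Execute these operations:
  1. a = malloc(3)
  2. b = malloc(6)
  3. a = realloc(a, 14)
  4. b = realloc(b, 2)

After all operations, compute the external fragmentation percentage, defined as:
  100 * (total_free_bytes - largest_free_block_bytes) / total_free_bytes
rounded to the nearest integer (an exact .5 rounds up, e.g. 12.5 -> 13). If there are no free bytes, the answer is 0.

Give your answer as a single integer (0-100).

Op 1: a = malloc(3) -> a = 0; heap: [0-2 ALLOC][3-27 FREE]
Op 2: b = malloc(6) -> b = 3; heap: [0-2 ALLOC][3-8 ALLOC][9-27 FREE]
Op 3: a = realloc(a, 14) -> a = 9; heap: [0-2 FREE][3-8 ALLOC][9-22 ALLOC][23-27 FREE]
Op 4: b = realloc(b, 2) -> b = 3; heap: [0-2 FREE][3-4 ALLOC][5-8 FREE][9-22 ALLOC][23-27 FREE]
Free blocks: [3 4 5] total_free=12 largest=5 -> 100*(12-5)/12 = 700/12 ≈ 58.333 -> rounds to 58

Answer: 58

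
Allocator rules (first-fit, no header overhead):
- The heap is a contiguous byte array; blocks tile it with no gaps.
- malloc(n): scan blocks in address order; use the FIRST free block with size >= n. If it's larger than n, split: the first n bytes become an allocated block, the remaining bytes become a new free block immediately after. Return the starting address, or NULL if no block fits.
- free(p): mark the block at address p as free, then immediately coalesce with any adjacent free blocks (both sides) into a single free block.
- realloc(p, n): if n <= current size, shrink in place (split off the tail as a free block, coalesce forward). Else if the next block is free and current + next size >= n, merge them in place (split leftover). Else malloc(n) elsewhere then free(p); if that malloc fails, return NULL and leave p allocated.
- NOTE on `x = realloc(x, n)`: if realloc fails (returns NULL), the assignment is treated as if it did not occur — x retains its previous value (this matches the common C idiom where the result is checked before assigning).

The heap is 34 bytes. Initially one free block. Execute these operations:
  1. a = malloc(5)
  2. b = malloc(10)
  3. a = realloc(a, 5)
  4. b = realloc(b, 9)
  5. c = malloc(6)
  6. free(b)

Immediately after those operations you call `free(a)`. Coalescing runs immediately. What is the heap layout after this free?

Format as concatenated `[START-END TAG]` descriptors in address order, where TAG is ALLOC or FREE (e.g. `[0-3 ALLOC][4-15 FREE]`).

Op 1: a = malloc(5) -> a = 0; heap: [0-4 ALLOC][5-33 FREE]
Op 2: b = malloc(10) -> b = 5; heap: [0-4 ALLOC][5-14 ALLOC][15-33 FREE]
Op 3: a = realloc(a, 5) -> a = 0; heap: [0-4 ALLOC][5-14 ALLOC][15-33 FREE]
Op 4: b = realloc(b, 9) -> b = 5; heap: [0-4 ALLOC][5-13 ALLOC][14-33 FREE]
Op 5: c = malloc(6) -> c = 14; heap: [0-4 ALLOC][5-13 ALLOC][14-19 ALLOC][20-33 FREE]
Op 6: free(b) -> (freed b); heap: [0-4 ALLOC][5-13 FREE][14-19 ALLOC][20-33 FREE]
free(a): a = 0 -> block [0-4 ALLOC]; mark free, coalesce with adjacent free neighbors -> [0-13 FREE][14-19 ALLOC][20-33 FREE]

Answer: [0-13 FREE][14-19 ALLOC][20-33 FREE]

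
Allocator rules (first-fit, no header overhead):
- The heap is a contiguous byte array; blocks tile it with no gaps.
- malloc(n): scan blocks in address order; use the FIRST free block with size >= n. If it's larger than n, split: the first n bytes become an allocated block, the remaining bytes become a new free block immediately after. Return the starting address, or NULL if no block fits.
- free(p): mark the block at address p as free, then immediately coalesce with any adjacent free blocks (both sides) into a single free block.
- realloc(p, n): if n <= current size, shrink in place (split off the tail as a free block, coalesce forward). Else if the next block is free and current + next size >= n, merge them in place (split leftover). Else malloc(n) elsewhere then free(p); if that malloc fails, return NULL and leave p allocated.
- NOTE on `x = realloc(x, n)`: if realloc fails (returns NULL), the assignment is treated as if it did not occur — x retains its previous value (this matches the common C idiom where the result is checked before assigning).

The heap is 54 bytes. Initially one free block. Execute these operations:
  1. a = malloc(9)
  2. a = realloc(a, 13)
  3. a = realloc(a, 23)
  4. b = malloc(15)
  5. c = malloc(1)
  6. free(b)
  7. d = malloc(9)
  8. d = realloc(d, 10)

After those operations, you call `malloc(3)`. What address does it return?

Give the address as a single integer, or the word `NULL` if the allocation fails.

Op 1: a = malloc(9) -> a = 0; heap: [0-8 ALLOC][9-53 FREE]
Op 2: a = realloc(a, 13) -> a = 0; heap: [0-12 ALLOC][13-53 FREE]
Op 3: a = realloc(a, 23) -> a = 0; heap: [0-22 ALLOC][23-53 FREE]
Op 4: b = malloc(15) -> b = 23; heap: [0-22 ALLOC][23-37 ALLOC][38-53 FREE]
Op 5: c = malloc(1) -> c = 38; heap: [0-22 ALLOC][23-37 ALLOC][38-38 ALLOC][39-53 FREE]
Op 6: free(b) -> (freed b); heap: [0-22 ALLOC][23-37 FREE][38-38 ALLOC][39-53 FREE]
Op 7: d = malloc(9) -> d = 23; heap: [0-22 ALLOC][23-31 ALLOC][32-37 FREE][38-38 ALLOC][39-53 FREE]
Op 8: d = realloc(d, 10) -> d = 23; heap: [0-22 ALLOC][23-32 ALLOC][33-37 FREE][38-38 ALLOC][39-53 FREE]
malloc(3): first-fit scan over [0-22 ALLOC][23-32 ALLOC][33-37 FREE][38-38 ALLOC][39-53 FREE] -> 33

Answer: 33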